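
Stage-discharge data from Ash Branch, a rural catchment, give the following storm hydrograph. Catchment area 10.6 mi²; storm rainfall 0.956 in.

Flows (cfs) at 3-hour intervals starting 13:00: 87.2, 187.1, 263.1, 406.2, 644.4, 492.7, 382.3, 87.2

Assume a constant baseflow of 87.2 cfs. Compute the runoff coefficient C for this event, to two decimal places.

ΣQ_DR = 1853 cfs; V = ΣQ_DR·Δt = 2.001 × 10^7 ft³.
Runoff depth d = V / A = 0.8125 in.
C = d / P = 0.8125 / 0.956 = 0.85.

C ≈ 0.85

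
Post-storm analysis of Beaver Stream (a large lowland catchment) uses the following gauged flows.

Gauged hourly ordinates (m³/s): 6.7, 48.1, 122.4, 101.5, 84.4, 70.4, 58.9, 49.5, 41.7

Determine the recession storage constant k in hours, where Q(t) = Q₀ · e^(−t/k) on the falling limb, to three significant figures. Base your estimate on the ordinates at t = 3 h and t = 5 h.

k ≈ 5.47 h

On the falling limb, Q drops from 101.5 to 70.4 m³/s between t = 3 h and t = 5 h (Δt = 2 h).
k = −Δt / ln(Q₂/Q₁) = −2 / ln(70.4/101.5) = 5.47 h.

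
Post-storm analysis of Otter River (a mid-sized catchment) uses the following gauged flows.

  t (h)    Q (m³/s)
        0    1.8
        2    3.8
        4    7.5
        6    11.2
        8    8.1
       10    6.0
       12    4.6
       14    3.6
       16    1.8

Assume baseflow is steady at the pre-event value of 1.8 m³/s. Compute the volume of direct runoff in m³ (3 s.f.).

V ≈ 2.32 × 10^5 m³

Direct-runoff ordinates (Q − Q_b): 0.0, 2.0, 5.7, 9.4, 6.3, 4.2, 2.8, 1.8, 0.0 m³/s.
ΣQ_DR = 32.20 m³/s.
With Δt = 2 h = 7200 s, V = ΣQ_DR · Δt = 32.20 × 7200 = 2.32 × 10^5 m³.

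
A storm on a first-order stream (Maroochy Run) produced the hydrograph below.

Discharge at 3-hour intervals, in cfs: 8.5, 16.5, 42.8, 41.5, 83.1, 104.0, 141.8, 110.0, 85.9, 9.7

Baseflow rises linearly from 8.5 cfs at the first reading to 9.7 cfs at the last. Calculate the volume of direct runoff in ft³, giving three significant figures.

Direct-runoff ordinates (Q − Q_b): 0.00, 7.87, 34.03, 32.60, 74.07, 94.83, 132.50, 100.57, 76.33, 0.00 cfs.
ΣQ_DR = 552.8 cfs.
With Δt = 3 h = 10800 s, V = ΣQ_DR · Δt = 552.8 × 10800 = 5.97 × 10^6 ft³.

V ≈ 5.97 × 10^6 ft³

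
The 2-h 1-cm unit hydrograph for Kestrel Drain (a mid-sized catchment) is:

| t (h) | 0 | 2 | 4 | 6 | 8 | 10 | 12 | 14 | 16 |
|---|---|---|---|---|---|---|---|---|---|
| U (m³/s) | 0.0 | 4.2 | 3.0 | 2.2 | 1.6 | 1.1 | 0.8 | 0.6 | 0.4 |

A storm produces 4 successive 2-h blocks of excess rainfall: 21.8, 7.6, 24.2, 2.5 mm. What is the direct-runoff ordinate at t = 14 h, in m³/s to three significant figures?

Q ≈ 4.98 m³/s

By discrete convolution, Q_j = Σ (P_i / 10 mm) · U_{j−i}.
At t = 14 h (j=7): Q = (21.8/10)·0.6 + (7.6/10)·0.8 + (24.2/10)·1.1 + (2.5/10)·1.6 = 4.98 m³/s.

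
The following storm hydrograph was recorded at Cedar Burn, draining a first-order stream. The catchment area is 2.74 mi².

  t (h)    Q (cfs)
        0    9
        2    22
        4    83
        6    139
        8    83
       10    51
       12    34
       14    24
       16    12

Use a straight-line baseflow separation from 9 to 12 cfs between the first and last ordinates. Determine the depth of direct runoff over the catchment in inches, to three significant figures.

Direct runoff: 0.00, 12.62, 73.25, 128.88, 72.50, 40.12, 22.75, 12.38, 0.00 cfs; ΣQ_DR = 362.5 cfs.
V = ΣQ_DR · Δt = 362.5 × 7200 s = 2.610 × 10^6 ft³.
Over A = 2.74 mi², depth = V / A = 0.410 in.

d ≈ 0.410 in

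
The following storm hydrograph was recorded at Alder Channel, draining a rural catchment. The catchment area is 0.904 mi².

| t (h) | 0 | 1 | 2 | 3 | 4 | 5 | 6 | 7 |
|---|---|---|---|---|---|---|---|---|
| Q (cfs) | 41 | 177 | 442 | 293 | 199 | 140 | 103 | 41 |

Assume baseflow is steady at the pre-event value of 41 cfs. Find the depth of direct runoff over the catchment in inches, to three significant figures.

Direct runoff: 0.0, 136.0, 401.0, 252.0, 158.0, 99.0, 62.0, 0.0 cfs; ΣQ_DR = 1108 cfs.
V = ΣQ_DR · Δt = 1108 × 3600 s = 3.989 × 10^6 ft³.
Over A = 0.904 mi², depth = V / A = 1.90 in.

d ≈ 1.90 in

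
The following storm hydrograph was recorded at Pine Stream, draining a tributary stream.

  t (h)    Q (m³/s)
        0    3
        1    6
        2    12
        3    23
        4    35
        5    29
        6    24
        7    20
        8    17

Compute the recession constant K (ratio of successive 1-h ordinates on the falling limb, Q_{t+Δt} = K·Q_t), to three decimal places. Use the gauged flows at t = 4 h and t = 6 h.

Using the recession-limb readings at t = 4 h and t = 6 h: Q falls from 35 to 24 m³/s over 2 intervals.
K = (Q₂/Q₁)^(1/2) = (24/35)^(1/2) = 0.828.

K ≈ 0.828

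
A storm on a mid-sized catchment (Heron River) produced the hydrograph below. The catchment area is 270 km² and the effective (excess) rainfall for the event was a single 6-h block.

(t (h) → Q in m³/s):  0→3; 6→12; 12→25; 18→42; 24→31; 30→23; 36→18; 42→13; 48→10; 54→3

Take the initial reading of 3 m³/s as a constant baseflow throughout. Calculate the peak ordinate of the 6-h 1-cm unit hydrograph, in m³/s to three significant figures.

U_p ≈ 32.5 m³/s

Direct runoff: 0.0, 9.0, 22.0, 39.0, 28.0, 20.0, 15.0, 10.0, 7.0, 0.0 m³/s; ΣQ_DR = 150.0 m³/s, peak = 39.0 m³/s.
Runoff depth d = ΣQ_DR·Δt / A = 150.0 × 21600 / (270 km²) = 12.00 mm.
The 1-cm UH is the DRH scaled by (10 mm)/d, so U_p = 39.0 × 10/12.00 = 32.5 m³/s.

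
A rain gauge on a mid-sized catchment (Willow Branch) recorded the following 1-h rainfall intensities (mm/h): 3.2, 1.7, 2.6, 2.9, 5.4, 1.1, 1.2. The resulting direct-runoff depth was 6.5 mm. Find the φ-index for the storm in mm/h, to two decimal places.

φ ≈ 1.90 mm/h

Only the 4 blocks with intensity above φ contribute runoff: 3.2, 2.6, 2.9, 5.4 mm/h.
Σ(I−φ)·Δt = d  ⇒  (3.2+2.6+2.9+5.4 − 4φ)·1 = 6.5
φ = (14.10 − 6.5/1) / 4 = 1.90 mm/h.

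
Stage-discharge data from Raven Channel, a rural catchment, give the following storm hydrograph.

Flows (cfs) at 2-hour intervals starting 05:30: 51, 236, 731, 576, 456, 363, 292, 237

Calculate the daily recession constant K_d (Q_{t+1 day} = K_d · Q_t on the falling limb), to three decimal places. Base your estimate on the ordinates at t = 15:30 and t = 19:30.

Between t = 15:30 and t = 19:30 the flow falls from 363 to 237 cfs over 2×2 h = 4 h.
Per-interval ratio K = (237/363)^(1/2) = 0.8080; K_d = K^(24/2) = 0.077.

K_d ≈ 0.077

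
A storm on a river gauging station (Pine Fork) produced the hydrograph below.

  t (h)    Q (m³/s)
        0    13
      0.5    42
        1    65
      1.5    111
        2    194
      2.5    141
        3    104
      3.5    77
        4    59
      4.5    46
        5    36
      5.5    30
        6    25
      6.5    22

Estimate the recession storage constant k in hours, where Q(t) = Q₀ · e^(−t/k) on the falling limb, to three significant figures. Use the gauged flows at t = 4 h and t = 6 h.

k ≈ 2.33 h

On the falling limb, Q drops from 59 to 25 m³/s between t = 4 h and t = 6 h (Δt = 2 h).
k = −Δt / ln(Q₂/Q₁) = −2 / ln(25/59) = 2.33 h.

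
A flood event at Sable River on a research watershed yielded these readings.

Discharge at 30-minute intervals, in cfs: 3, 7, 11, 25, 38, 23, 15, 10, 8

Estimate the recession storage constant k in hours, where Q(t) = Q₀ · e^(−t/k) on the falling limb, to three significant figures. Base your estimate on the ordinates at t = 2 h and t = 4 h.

On the falling limb, Q drops from 38 to 8 cfs between t = 2 h and t = 4 h (Δt = 2 h).
k = −Δt / ln(Q₂/Q₁) = −2 / ln(8/38) = 1.28 h.

k ≈ 1.28 h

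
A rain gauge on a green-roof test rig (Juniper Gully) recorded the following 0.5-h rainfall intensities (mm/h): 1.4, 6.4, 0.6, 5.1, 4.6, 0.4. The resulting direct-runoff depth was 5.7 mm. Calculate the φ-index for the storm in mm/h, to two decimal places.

φ ≈ 1.57 mm/h

Only the 3 blocks with intensity above φ contribute runoff: 6.4, 5.1, 4.6 mm/h.
Σ(I−φ)·Δt = d  ⇒  (6.4+5.1+4.6 − 3φ)·0.5 = 5.7
φ = (16.10 − 5.7/0.5) / 3 = 1.57 mm/h.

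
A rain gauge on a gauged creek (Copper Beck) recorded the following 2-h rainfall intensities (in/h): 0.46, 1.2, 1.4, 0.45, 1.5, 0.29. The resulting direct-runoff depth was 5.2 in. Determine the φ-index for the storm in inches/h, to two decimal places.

φ ≈ 0.50 in/h

Only the 3 blocks with intensity above φ contribute runoff: 1.2, 1.4, 1.5 in/h.
Σ(I−φ)·Δt = d  ⇒  (1.2+1.4+1.5 − 3φ)·2 = 5.2
φ = (4.100 − 5.2/2) / 3 = 0.50 in/h.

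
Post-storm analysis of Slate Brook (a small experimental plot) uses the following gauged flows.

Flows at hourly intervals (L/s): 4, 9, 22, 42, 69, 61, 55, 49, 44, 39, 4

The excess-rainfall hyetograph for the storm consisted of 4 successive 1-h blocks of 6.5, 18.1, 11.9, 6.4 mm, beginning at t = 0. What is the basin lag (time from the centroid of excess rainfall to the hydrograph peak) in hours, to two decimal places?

Centroid of excess rainfall: t_c = Σ P_i·t̄_i / ΣP_i = 1.9242 h (block centres at 0.5, 1.5, 2.5, 3.5 h).
Hydrograph peak occurs at t = 4 h, so basin lag t_L = 4 − 1.9242 = 2.08 h.

t_L ≈ 2.08 h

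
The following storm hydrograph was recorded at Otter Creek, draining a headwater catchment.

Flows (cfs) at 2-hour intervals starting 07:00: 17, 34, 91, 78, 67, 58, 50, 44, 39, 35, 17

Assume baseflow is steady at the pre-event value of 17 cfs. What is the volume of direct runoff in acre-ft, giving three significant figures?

V ≈ 56.7 acre-ft

Direct-runoff ordinates (Q − Q_b): 0.0, 17.0, 74.0, 61.0, 50.0, 41.0, 33.0, 27.0, 22.0, 18.0, 0.0 cfs.
ΣQ_DR = 343.0 cfs.
With Δt = 2 h = 7200 s, V = ΣQ_DR · Δt = 343.0 × 7200 = 2.47 × 10^6 ft³ = 56.7 acre-ft.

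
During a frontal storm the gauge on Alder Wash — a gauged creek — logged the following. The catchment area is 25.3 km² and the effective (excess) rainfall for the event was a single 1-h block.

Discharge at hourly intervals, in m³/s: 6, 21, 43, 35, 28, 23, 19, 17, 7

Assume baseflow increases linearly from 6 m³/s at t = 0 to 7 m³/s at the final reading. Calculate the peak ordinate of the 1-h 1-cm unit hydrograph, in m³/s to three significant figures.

Direct runoff: 0.00, 14.88, 36.75, 28.62, 21.50, 16.38, 12.25, 10.12, 0.00 m³/s; ΣQ_DR = 140.5 m³/s, peak = 36.75 m³/s.
Runoff depth d = ΣQ_DR·Δt / A = 140.5 × 3600 / (25.3 km²) = 19.99 mm.
The 1-cm UH is the DRH scaled by (10 mm)/d, so U_p = 36.75 × 10/19.99 = 18.4 m³/s.

U_p ≈ 18.4 m³/s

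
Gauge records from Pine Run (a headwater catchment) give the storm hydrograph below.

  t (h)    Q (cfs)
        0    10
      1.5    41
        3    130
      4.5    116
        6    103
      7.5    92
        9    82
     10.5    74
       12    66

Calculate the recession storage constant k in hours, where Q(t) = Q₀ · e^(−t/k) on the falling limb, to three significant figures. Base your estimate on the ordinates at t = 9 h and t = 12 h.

k ≈ 13.8 h

On the falling limb, Q drops from 82 to 66 cfs between t = 9 h and t = 12 h (Δt = 3 h).
k = −Δt / ln(Q₂/Q₁) = −3 / ln(66/82) = 13.8 h.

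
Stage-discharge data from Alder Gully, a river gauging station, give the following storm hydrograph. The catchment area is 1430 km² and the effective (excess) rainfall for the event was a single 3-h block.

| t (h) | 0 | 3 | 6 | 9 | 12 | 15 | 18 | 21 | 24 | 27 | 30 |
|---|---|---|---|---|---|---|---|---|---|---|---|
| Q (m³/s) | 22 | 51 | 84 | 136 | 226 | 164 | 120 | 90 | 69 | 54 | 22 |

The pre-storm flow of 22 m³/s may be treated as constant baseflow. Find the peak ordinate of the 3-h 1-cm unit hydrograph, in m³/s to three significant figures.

U_p ≈ 339 m³/s

Direct runoff: 0.0, 29.0, 62.0, 114.0, 204.0, 142.0, 98.0, 68.0, 47.0, 32.0, 0.0 m³/s; ΣQ_DR = 796.0 m³/s, peak = 204.0 m³/s.
Runoff depth d = ΣQ_DR·Δt / A = 796.0 × 10800 / (1430 km²) = 6.012 mm.
The 1-cm UH is the DRH scaled by (10 mm)/d, so U_p = 204.0 × 10/6.012 = 339 m³/s.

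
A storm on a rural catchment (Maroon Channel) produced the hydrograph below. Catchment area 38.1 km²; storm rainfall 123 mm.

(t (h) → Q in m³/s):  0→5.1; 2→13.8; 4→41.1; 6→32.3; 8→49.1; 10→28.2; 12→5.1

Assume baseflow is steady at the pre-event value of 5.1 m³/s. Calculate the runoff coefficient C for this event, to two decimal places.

ΣQ_DR = 139.0 m³/s; V = ΣQ_DR·Δt = 1.001 × 10^6 m³.
Runoff depth d = V / A = 26.27 mm.
C = d / P = 26.27 / 123 = 0.21.

C ≈ 0.21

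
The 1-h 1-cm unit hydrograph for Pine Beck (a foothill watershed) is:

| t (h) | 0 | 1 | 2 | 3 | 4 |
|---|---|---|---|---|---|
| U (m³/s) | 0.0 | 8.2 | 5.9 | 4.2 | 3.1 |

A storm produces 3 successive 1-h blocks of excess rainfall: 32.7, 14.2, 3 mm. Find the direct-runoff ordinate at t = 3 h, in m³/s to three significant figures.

Q ≈ 24.6 m³/s

By discrete convolution, Q_j = Σ (P_i / 10 mm) · U_{j−i}.
At t = 3 h (j=3): Q = (32.7/10)·4.2 + (14.2/10)·5.9 + (3/10)·8.2 = 24.6 m³/s.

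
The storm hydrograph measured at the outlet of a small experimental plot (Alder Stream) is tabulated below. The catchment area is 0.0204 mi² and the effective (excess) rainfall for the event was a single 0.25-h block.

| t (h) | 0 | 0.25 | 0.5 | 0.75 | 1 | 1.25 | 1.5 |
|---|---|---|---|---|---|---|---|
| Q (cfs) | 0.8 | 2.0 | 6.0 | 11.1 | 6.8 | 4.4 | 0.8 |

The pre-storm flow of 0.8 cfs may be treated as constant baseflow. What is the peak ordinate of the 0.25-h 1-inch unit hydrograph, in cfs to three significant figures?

U_p ≈ 20.6 cfs

Direct runoff: 0.0, 1.2, 5.2, 10.3, 6.0, 3.6, 0.0 cfs; ΣQ_DR = 26.30 cfs, peak = 10.3 cfs.
Runoff depth d = ΣQ_DR·Δt / A = 26.30 × 900 / (0.0204 mi²) = 0.4994 in.
The 1-inch UH is the DRH scaled by (1 in)/d, so U_p = 10.3 × 1/0.4994 = 20.6 cfs.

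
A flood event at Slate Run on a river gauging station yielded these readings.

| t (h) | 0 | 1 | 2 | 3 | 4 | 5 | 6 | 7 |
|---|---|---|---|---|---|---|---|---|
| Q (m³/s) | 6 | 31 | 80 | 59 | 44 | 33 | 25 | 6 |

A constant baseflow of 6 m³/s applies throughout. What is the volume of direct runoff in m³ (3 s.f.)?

Direct-runoff ordinates (Q − Q_b): 0.0, 25.0, 74.0, 53.0, 38.0, 27.0, 19.0, 0.0 m³/s.
ΣQ_DR = 236.0 m³/s.
With Δt = 1 h = 3600 s, V = ΣQ_DR · Δt = 236.0 × 3600 = 8.50 × 10^5 m³.

V ≈ 8.50 × 10^5 m³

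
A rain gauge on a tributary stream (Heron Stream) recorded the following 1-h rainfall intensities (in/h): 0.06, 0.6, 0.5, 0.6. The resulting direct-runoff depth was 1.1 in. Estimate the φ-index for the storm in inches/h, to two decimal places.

Only the 3 blocks with intensity above φ contribute runoff: 0.6, 0.5, 0.6 in/h.
Σ(I−φ)·Δt = d  ⇒  (0.6+0.5+0.6 − 3φ)·1 = 1.1
φ = (1.700 − 1.1/1) / 3 = 0.20 in/h.

φ ≈ 0.20 in/h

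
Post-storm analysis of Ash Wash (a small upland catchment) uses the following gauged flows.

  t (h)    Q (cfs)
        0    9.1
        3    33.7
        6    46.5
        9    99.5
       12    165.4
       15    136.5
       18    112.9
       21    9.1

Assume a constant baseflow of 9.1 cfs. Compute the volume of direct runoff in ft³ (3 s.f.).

V ≈ 5.83 × 10^6 ft³

Direct-runoff ordinates (Q − Q_b): 0.0, 24.6, 37.4, 90.4, 156.3, 127.4, 103.8, 0.0 cfs.
ΣQ_DR = 539.9 cfs.
With Δt = 3 h = 10800 s, V = ΣQ_DR · Δt = 539.9 × 10800 = 5.83 × 10^6 ft³.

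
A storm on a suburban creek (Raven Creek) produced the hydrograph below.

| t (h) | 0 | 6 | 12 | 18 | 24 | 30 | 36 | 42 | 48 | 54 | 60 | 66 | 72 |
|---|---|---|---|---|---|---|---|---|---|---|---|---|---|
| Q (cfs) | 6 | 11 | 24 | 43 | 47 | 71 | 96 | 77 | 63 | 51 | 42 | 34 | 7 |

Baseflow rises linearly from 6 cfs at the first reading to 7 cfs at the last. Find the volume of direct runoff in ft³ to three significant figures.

Direct-runoff ordinates (Q − Q_b): 0.00, 4.92, 17.83, 36.75, 40.67, 64.58, 89.50, 70.42, 56.33, 44.25, 35.17, 27.08, 0.00 cfs.
ΣQ_DR = 487.5 cfs.
With Δt = 6 h = 21600 s, V = ΣQ_DR · Δt = 487.5 × 21600 = 1.05 × 10^7 ft³.

V ≈ 1.05 × 10^7 ft³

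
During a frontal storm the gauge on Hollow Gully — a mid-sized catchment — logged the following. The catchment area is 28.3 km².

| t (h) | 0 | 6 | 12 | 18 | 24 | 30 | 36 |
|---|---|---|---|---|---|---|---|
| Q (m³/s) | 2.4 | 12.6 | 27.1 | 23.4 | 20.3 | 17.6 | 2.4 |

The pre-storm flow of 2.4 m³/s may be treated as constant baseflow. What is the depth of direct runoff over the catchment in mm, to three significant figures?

d ≈ 67.9 mm

Direct runoff: 0.0, 10.2, 24.7, 21.0, 17.9, 15.2, 0.0 m³/s; ΣQ_DR = 89.00 m³/s.
V = ΣQ_DR · Δt = 89.00 × 21600 s = 1.922 × 10^6 m³.
Over A = 28.3 km², depth = V / A = 67.9 mm.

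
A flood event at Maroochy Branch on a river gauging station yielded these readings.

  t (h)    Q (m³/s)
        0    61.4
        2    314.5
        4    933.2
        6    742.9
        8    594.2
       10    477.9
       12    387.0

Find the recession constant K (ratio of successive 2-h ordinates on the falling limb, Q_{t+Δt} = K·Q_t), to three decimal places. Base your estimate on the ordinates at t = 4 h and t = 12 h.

K ≈ 0.802

Using the recession-limb readings at t = 4 h and t = 12 h: Q falls from 933.2 to 387.0 m³/s over 4 intervals.
K = (Q₂/Q₁)^(1/4) = (387.0/933.2)^(1/4) = 0.802.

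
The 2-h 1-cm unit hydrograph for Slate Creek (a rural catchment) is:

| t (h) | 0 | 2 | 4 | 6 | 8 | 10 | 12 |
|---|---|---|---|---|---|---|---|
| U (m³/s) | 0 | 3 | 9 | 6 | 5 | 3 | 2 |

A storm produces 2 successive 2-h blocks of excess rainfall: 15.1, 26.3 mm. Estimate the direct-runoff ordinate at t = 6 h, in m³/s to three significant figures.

Q ≈ 32.7 m³/s

By discrete convolution, Q_j = Σ (P_i / 10 mm) · U_{j−i}.
At t = 6 h (j=3): Q = (15.1/10)·6 + (26.3/10)·9 = 32.7 m³/s.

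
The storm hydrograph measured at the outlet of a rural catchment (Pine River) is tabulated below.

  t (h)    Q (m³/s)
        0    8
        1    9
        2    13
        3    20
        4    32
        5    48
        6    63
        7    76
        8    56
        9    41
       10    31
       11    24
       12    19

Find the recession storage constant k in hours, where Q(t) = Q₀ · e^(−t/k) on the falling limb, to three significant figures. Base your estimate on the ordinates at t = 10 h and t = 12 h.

k ≈ 4.09 h

On the falling limb, Q drops from 31 to 19 m³/s between t = 10 h and t = 12 h (Δt = 2 h).
k = −Δt / ln(Q₂/Q₁) = −2 / ln(19/31) = 4.09 h.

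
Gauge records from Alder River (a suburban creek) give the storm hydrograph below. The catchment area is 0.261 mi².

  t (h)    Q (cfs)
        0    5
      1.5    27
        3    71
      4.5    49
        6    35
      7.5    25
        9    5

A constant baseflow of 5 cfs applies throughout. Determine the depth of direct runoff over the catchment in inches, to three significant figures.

d ≈ 1.62 in

Direct runoff: 0.0, 22.0, 66.0, 44.0, 30.0, 20.0, 0.0 cfs; ΣQ_DR = 182.0 cfs.
V = ΣQ_DR · Δt = 182.0 × 5400 s = 9.828 × 10^5 ft³.
Over A = 0.261 mi², depth = V / A = 1.62 in.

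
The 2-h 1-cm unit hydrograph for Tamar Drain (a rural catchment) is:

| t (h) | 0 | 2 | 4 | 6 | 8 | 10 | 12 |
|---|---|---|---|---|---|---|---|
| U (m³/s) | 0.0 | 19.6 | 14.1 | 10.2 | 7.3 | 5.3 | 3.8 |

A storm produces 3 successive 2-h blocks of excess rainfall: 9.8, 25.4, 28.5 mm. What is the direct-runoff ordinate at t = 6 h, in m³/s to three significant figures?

By discrete convolution, Q_j = Σ (P_i / 10 mm) · U_{j−i}.
At t = 6 h (j=3): Q = (9.8/10)·10.2 + (25.4/10)·14.1 + (28.5/10)·19.6 = 102 m³/s.

Q ≈ 102 m³/s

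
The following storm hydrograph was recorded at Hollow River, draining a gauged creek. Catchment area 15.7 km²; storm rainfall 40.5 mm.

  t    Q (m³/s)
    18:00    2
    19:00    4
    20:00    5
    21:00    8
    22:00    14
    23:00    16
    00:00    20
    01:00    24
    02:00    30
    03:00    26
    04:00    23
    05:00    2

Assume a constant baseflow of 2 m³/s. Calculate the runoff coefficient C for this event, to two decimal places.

ΣQ_DR = 150.0 m³/s; V = ΣQ_DR·Δt = 5.400 × 10^5 m³.
Runoff depth d = V / A = 34.39 mm.
C = d / P = 34.39 / 40.5 = 0.85.

C ≈ 0.85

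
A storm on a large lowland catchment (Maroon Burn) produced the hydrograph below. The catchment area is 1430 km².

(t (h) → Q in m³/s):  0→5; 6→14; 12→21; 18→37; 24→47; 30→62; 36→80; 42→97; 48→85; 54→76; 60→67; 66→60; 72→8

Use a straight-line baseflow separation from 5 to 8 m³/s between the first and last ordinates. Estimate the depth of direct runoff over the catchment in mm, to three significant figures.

Direct runoff: 0.00, 8.75, 15.50, 31.25, 41.00, 55.75, 73.50, 90.25, 78.00, 68.75, 59.50, 52.25, 0.00 m³/s; ΣQ_DR = 574.5 m³/s.
V = ΣQ_DR · Δt = 574.5 × 21600 s = 1.241 × 10^7 m³.
Over A = 1430 km², depth = V / A = 8.68 mm.

d ≈ 8.68 mm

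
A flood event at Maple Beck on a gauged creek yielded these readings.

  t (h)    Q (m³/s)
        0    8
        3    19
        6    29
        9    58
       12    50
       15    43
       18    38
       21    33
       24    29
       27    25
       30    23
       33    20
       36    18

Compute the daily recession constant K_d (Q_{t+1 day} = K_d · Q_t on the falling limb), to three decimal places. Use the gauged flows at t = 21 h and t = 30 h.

K_d ≈ 0.382

Between t = 21 h and t = 30 h the flow falls from 33 to 23 m³/s over 3×3 h = 9 h.
Per-interval ratio K = (23/33)^(1/3) = 0.8866; K_d = K^(24/3) = 0.382.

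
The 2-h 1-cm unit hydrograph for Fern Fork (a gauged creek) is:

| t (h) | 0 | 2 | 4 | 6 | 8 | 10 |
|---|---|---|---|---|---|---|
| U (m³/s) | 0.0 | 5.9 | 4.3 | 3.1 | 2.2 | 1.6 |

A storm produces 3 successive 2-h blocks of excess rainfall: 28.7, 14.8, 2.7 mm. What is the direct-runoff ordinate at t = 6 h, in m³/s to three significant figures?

By discrete convolution, Q_j = Σ (P_i / 10 mm) · U_{j−i}.
At t = 6 h (j=3): Q = (28.7/10)·3.1 + (14.8/10)·4.3 + (2.7/10)·5.9 = 16.9 m³/s.

Q ≈ 16.9 m³/s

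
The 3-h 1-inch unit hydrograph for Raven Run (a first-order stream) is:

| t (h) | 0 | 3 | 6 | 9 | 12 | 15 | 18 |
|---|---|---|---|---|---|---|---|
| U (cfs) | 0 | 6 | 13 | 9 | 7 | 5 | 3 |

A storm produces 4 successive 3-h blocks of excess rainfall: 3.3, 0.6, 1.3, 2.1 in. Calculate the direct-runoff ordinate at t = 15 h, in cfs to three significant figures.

By discrete convolution, Q_j = Σ (P_i / 1 in) · U_{j−i}.
At t = 15 h (j=5): Q = (3.3/1)·5 + (0.6/1)·7 + (1.3/1)·9 + (2.1/1)·13 = 59.7 cfs.

Q ≈ 59.7 cfs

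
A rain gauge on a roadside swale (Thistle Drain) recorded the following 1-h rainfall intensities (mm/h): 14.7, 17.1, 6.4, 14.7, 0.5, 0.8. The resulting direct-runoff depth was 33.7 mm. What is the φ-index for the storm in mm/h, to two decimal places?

φ ≈ 4.80 mm/h

Only the 4 blocks with intensity above φ contribute runoff: 14.7, 17.1, 6.4, 14.7 mm/h.
Σ(I−φ)·Δt = d  ⇒  (14.7+17.1+6.4+14.7 − 4φ)·1 = 33.7
φ = (52.90 − 33.7/1) / 4 = 4.80 mm/h.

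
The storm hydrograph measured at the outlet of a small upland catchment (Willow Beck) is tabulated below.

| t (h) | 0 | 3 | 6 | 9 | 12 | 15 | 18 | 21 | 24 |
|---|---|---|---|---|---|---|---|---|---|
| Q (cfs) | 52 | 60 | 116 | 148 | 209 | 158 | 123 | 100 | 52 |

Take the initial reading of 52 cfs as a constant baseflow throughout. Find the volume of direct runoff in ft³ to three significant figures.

V ≈ 5.94 × 10^6 ft³

Direct-runoff ordinates (Q − Q_b): 0.0, 8.0, 64.0, 96.0, 157.0, 106.0, 71.0, 48.0, 0.0 cfs.
ΣQ_DR = 550.0 cfs.
With Δt = 3 h = 10800 s, V = ΣQ_DR · Δt = 550.0 × 10800 = 5.94 × 10^6 ft³.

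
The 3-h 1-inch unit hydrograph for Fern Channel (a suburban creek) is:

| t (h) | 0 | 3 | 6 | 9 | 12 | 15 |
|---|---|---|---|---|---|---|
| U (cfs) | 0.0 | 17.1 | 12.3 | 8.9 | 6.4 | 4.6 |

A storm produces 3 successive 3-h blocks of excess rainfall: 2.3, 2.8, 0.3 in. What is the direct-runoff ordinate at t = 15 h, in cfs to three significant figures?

By discrete convolution, Q_j = Σ (P_i / 1 in) · U_{j−i}.
At t = 15 h (j=5): Q = (2.3/1)·4.6 + (2.8/1)·6.4 + (0.3/1)·8.9 = 31.2 cfs.

Q ≈ 31.2 cfs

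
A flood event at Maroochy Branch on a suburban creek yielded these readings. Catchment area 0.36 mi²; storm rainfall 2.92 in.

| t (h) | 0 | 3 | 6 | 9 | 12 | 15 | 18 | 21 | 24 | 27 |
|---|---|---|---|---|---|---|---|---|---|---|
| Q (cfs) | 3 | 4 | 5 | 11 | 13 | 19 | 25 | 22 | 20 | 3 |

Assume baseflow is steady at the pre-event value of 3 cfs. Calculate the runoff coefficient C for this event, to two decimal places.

C ≈ 0.42

ΣQ_DR = 95.00 cfs; V = ΣQ_DR·Δt = 1.026 × 10^6 ft³.
Runoff depth d = V / A = 1.227 in.
C = d / P = 1.227 / 2.92 = 0.42.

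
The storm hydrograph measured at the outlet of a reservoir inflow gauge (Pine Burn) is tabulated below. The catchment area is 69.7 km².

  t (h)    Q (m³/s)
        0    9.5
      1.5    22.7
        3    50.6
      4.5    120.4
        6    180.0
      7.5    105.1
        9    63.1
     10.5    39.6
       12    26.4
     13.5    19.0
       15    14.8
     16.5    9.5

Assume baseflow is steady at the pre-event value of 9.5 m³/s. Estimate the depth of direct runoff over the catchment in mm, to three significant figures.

d ≈ 42.4 mm

Direct runoff: 0.0, 13.2, 41.1, 110.9, 170.5, 95.6, 53.6, 30.1, 16.9, 9.5, 5.3, 0.0 m³/s; ΣQ_DR = 546.7 m³/s.
V = ΣQ_DR · Δt = 546.7 × 5400 s = 2.952 × 10^6 m³.
Over A = 69.7 km², depth = V / A = 42.4 mm.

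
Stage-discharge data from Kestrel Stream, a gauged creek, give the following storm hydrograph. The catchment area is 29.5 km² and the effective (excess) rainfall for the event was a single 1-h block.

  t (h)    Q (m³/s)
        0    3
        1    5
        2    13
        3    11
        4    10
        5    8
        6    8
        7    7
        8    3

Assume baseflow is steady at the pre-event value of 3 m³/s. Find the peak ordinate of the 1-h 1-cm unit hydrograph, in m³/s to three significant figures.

Direct runoff: 0.0, 2.0, 10.0, 8.0, 7.0, 5.0, 5.0, 4.0, 0.0 m³/s; ΣQ_DR = 41.00 m³/s, peak = 10.0 m³/s.
Runoff depth d = ΣQ_DR·Δt / A = 41.00 × 3600 / (29.5 km²) = 5.003 mm.
The 1-cm UH is the DRH scaled by (10 mm)/d, so U_p = 10.0 × 10/5.003 = 20.0 m³/s.

U_p ≈ 20.0 m³/s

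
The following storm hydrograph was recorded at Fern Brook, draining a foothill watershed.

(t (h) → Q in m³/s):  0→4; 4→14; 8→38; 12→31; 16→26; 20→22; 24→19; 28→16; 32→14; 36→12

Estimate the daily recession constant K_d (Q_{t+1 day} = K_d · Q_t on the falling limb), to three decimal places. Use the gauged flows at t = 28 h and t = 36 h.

Between t = 28 h and t = 36 h the flow falls from 16 to 12 m³/s over 2×4 h = 8 h.
Per-interval ratio K = (12/16)^(1/2) = 0.8660; K_d = K^(24/4) = 0.422.

K_d ≈ 0.422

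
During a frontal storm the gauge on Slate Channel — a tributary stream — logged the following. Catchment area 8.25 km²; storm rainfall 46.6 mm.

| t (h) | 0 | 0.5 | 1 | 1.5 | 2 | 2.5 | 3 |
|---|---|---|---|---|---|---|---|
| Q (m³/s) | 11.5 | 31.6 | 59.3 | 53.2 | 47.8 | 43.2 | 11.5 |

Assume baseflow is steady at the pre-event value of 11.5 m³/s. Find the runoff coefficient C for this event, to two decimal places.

C ≈ 0.83

ΣQ_DR = 177.6 m³/s; V = ΣQ_DR·Δt = 3.197 × 10^5 m³.
Runoff depth d = V / A = 38.75 mm.
C = d / P = 38.75 / 46.6 = 0.83.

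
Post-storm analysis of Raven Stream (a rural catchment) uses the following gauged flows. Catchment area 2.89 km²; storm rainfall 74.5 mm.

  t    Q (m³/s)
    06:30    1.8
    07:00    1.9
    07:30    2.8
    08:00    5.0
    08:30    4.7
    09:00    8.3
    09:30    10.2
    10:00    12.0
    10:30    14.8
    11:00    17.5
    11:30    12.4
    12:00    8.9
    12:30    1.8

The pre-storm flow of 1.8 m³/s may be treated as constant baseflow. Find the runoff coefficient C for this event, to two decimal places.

ΣQ_DR = 78.70 m³/s; V = ΣQ_DR·Δt = 1.417 × 10^5 m³.
Runoff depth d = V / A = 49.02 mm.
C = d / P = 49.02 / 74.5 = 0.66.

C ≈ 0.66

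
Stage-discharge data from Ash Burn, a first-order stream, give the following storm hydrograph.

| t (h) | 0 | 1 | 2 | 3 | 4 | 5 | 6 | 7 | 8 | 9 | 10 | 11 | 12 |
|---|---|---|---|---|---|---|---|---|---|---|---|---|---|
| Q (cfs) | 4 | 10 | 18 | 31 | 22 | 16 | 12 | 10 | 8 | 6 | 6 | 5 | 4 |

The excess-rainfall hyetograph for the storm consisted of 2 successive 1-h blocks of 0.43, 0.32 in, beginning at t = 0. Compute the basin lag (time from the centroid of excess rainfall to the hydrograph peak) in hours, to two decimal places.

t_L ≈ 2.07 h

Centroid of excess rainfall: t_c = Σ P_i·t̄_i / ΣP_i = 0.9267 h (block centres at 0.5, 1.5 h).
Hydrograph peak occurs at t = 3 h, so basin lag t_L = 3 − 0.9267 = 2.07 h.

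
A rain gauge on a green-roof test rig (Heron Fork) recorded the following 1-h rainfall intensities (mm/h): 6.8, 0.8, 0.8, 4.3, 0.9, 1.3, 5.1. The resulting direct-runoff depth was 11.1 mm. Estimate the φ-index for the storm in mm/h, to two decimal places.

φ ≈ 1.70 mm/h

Only the 3 blocks with intensity above φ contribute runoff: 6.8, 4.3, 5.1 mm/h.
Σ(I−φ)·Δt = d  ⇒  (6.8+4.3+5.1 − 3φ)·1 = 11.1
φ = (16.20 − 11.1/1) / 3 = 1.70 mm/h.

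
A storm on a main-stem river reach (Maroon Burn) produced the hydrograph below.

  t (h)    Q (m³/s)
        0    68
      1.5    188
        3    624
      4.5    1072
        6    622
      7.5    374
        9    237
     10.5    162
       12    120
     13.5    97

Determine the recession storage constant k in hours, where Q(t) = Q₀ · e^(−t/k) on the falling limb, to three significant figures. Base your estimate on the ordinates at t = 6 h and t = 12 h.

k ≈ 3.65 h

On the falling limb, Q drops from 622 to 120 m³/s between t = 6 h and t = 12 h (Δt = 6 h).
k = −Δt / ln(Q₂/Q₁) = −6 / ln(120/622) = 3.65 h.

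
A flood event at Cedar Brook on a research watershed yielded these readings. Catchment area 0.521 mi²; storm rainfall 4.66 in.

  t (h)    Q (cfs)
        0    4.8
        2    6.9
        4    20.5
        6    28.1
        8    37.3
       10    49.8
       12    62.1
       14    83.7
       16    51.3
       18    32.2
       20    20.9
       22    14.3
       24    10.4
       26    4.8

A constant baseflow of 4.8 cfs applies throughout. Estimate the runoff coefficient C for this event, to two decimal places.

C ≈ 0.46

ΣQ_DR = 359.9 cfs; V = ΣQ_DR·Δt = 2.591 × 10^6 ft³.
Runoff depth d = V / A = 2.141 in.
C = d / P = 2.141 / 4.66 = 0.46.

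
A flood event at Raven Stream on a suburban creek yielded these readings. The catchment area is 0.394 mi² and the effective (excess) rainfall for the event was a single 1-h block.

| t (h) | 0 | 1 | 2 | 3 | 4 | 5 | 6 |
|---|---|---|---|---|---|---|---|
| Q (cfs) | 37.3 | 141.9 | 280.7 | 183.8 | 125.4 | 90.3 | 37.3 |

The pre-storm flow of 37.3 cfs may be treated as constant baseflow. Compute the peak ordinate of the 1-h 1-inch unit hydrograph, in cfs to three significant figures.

Direct runoff: 0.0, 104.6, 243.4, 146.5, 88.1, 53.0, 0.0 cfs; ΣQ_DR = 635.6 cfs, peak = 243.4 cfs.
Runoff depth d = ΣQ_DR·Δt / A = 635.6 × 3600 / (0.394 mi²) = 2.500 in.
The 1-inch UH is the DRH scaled by (1 in)/d, so U_p = 243.4 × 1/2.500 = 97.4 cfs.

U_p ≈ 97.4 cfs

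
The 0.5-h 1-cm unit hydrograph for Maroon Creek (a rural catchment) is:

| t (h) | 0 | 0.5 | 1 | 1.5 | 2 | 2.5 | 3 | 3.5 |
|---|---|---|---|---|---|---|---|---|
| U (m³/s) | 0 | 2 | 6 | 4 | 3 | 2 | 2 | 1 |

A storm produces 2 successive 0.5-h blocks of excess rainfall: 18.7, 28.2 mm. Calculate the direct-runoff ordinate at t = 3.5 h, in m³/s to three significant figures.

By discrete convolution, Q_j = Σ (P_i / 10 mm) · U_{j−i}.
At t = 3.5 h (j=7): Q = (18.7/10)·1 + (28.2/10)·2 = 7.51 m³/s.

Q ≈ 7.51 m³/s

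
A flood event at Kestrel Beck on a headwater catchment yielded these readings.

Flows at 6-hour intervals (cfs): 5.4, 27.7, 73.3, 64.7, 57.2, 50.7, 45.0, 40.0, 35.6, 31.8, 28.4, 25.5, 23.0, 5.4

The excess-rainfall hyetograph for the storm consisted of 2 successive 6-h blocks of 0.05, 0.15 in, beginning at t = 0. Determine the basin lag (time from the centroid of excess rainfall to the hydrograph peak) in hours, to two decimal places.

Centroid of excess rainfall: t_c = Σ P_i·t̄_i / ΣP_i = 7.5000 h (block centres at 3, 9 h).
Hydrograph peak occurs at t = 12 h, so basin lag t_L = 12 − 7.5000 = 4.50 h.

t_L ≈ 4.50 h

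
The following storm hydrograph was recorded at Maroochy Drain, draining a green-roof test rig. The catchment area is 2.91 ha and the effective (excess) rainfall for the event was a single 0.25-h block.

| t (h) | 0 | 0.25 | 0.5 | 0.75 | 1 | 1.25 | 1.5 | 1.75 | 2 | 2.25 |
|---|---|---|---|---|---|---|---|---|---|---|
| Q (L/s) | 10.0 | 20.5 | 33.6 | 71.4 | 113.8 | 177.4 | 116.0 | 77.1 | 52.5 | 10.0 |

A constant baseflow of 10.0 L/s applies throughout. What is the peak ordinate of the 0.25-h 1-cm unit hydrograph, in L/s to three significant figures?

Direct runoff: 0.0, 10.5, 23.6, 61.4, 103.8, 167.4, 106.0, 67.1, 42.5, 0.0 L/s; ΣQ_DR = 582.3 L/s, peak = 167.4 L/s.
Runoff depth d = ΣQ_DR·Δt / A = 582.3 × 900 / (2.91 ha) = 18.01 mm.
The 1-cm UH is the DRH scaled by (10 mm)/d, so U_p = 167.4 × 10/18.01 = 93.0 L/s.

U_p ≈ 93.0 L/s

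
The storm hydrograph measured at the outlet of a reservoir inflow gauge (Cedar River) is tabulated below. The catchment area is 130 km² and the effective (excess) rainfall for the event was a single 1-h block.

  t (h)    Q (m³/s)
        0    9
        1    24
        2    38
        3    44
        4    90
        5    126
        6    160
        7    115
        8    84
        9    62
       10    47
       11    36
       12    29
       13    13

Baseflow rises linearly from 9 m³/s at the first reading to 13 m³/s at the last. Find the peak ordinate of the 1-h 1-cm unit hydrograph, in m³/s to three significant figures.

U_p ≈ 74.5 m³/s

Direct runoff: 0.00, 14.69, 28.38, 34.08, 79.77, 115.46, 149.15, 103.85, 72.54, 50.23, 34.92, 23.62, 16.31, 0.00 m³/s; ΣQ_DR = 723.0 m³/s, peak = 149.15 m³/s.
Runoff depth d = ΣQ_DR·Δt / A = 723.0 × 3600 / (130 km²) = 20.02 mm.
The 1-cm UH is the DRH scaled by (10 mm)/d, so U_p = 149.15 × 10/20.02 = 74.5 m³/s.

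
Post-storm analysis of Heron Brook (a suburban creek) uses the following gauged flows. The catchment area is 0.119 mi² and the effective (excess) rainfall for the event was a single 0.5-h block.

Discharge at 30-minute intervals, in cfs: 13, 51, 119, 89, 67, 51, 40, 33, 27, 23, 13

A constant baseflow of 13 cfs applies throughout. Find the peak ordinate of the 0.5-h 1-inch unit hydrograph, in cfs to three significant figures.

U_p ≈ 42.5 cfs

Direct runoff: 0.0, 38.0, 106.0, 76.0, 54.0, 38.0, 27.0, 20.0, 14.0, 10.0, 0.0 cfs; ΣQ_DR = 383.0 cfs, peak = 106.0 cfs.
Runoff depth d = ΣQ_DR·Δt / A = 383.0 × 1800 / (0.119 mi²) = 2.494 in.
The 1-inch UH is the DRH scaled by (1 in)/d, so U_p = 106.0 × 1/2.494 = 42.5 cfs.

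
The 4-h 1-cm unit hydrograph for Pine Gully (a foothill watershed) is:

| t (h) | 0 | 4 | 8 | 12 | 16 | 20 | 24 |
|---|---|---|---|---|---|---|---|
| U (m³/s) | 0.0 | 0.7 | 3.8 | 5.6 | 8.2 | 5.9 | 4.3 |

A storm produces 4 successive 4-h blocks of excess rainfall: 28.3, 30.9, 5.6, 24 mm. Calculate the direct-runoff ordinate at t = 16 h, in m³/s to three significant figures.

Q ≈ 44.3 m³/s

By discrete convolution, Q_j = Σ (P_i / 10 mm) · U_{j−i}.
At t = 16 h (j=4): Q = (28.3/10)·8.2 + (30.9/10)·5.6 + (5.6/10)·3.8 + (24/10)·0.7 = 44.3 m³/s.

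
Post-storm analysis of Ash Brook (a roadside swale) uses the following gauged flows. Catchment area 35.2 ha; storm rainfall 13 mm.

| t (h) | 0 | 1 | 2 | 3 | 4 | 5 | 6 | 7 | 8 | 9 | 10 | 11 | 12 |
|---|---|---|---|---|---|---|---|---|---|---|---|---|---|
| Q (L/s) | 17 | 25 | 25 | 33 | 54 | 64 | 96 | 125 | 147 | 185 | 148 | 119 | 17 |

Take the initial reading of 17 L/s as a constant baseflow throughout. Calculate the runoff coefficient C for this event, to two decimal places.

ΣQ_DR = 834.0 L/s; V = ΣQ_DR·Δt = 3.002 × 10^6 L.
Runoff depth d = V / A = 8.530 mm.
C = d / P = 8.530 / 13 = 0.66.

C ≈ 0.66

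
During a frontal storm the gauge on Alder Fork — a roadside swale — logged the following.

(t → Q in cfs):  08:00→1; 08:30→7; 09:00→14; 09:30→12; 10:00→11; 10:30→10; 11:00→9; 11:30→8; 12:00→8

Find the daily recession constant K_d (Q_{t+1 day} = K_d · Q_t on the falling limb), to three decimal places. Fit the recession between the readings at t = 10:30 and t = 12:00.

Between t = 10:30 and t = 12:00 the flow falls from 10 to 8 cfs over 3×0.5 h = 1.5 h.
Per-interval ratio K = (8/10)^(1/3) = 0.9283; K_d = K^(24/0.5) = 0.028.

K_d ≈ 0.028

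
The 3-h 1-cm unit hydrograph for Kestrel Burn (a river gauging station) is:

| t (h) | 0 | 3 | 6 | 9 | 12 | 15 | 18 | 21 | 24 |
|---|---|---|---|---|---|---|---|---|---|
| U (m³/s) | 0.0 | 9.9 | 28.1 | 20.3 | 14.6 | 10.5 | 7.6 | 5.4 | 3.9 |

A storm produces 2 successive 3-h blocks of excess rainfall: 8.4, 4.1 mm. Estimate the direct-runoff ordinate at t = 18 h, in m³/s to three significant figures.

By discrete convolution, Q_j = Σ (P_i / 10 mm) · U_{j−i}.
At t = 18 h (j=6): Q = (8.4/10)·7.6 + (4.1/10)·10.5 = 10.7 m³/s.

Q ≈ 10.7 m³/s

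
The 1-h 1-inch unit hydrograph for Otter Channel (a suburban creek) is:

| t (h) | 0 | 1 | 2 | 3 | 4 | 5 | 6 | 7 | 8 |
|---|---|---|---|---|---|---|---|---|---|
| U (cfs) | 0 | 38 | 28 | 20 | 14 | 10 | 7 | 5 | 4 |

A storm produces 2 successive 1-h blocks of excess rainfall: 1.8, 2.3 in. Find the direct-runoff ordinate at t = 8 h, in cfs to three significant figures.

Q ≈ 18.7 cfs

By discrete convolution, Q_j = Σ (P_i / 1 in) · U_{j−i}.
At t = 8 h (j=8): Q = (1.8/1)·4 + (2.3/1)·5 = 18.7 cfs.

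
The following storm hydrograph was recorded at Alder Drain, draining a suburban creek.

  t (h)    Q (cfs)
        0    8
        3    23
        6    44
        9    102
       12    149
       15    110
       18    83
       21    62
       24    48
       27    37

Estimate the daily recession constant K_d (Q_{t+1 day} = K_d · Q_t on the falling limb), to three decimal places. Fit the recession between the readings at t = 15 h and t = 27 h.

Between t = 15 h and t = 27 h the flow falls from 110 to 37 cfs over 4×3 h = 12 h.
Per-interval ratio K = (37/110)^(1/4) = 0.7616; K_d = K^(24/3) = 0.113.

K_d ≈ 0.113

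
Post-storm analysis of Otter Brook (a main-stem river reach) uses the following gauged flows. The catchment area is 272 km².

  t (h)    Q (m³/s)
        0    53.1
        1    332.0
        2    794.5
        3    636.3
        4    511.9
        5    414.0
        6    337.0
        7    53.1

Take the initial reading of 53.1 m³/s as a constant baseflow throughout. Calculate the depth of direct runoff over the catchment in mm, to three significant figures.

Direct runoff: 0.0, 278.9, 741.4, 583.2, 458.8, 360.9, 283.9, 0.0 m³/s; ΣQ_DR = 2707 m³/s.
V = ΣQ_DR · Δt = 2707 × 3600 s = 9.746 × 10^6 m³.
Over A = 272 km², depth = V / A = 35.8 mm.

d ≈ 35.8 mm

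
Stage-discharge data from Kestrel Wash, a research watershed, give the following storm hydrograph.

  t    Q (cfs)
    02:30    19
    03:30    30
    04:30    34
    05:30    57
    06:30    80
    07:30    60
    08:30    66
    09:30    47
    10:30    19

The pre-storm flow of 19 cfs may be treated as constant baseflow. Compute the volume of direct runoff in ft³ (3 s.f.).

Direct-runoff ordinates (Q − Q_b): 0.0, 11.0, 15.0, 38.0, 61.0, 41.0, 47.0, 28.0, 0.0 cfs.
ΣQ_DR = 241.0 cfs.
With Δt = 1 h = 3600 s, V = ΣQ_DR · Δt = 241.0 × 3600 = 8.68 × 10^5 ft³.

V ≈ 8.68 × 10^5 ft³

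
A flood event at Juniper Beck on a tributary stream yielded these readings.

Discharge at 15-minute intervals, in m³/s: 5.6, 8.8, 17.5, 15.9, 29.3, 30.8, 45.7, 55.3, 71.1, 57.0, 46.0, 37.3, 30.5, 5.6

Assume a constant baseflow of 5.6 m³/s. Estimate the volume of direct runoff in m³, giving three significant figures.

Direct-runoff ordinates (Q − Q_b): 0.0, 3.2, 11.9, 10.3, 23.7, 25.2, 40.1, 49.7, 65.5, 51.4, 40.4, 31.7, 24.9, 0.0 m³/s.
ΣQ_DR = 378.0 m³/s.
With Δt = 0.25 h = 900 s, V = ΣQ_DR · Δt = 378.0 × 900 = 3.40 × 10^5 m³.

V ≈ 3.40 × 10^5 m³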